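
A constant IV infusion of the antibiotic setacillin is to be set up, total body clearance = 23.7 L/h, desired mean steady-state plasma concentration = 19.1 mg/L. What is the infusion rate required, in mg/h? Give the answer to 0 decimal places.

At steady state, infusion rate R₀ = Css × CL = 19.1 × 23.70 = 452.7 mg/h

453 mg/h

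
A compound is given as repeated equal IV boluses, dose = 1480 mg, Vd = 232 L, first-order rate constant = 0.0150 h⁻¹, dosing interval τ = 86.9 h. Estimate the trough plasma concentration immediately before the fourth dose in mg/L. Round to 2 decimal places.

2.33 mg/L

C₀ per dose = Dose / Vd = 1480 / 232 = 6.379 mg/L
Fraction remaining after one interval: r = e^(−kτ) = e^(−0.01500 × 86.9) = 0.2716
Before dose 4, 3 doses have been given (aged 1τ, 2τ, 3τ).
C_trough = C₀ × (r + r² + … + r^3) = C₀ × r(1−r^3)/(1−r)
        = 6.379 × 0.2716 × (1 − 0.02003) / (1 − 0.2716) = 2.331 mg/L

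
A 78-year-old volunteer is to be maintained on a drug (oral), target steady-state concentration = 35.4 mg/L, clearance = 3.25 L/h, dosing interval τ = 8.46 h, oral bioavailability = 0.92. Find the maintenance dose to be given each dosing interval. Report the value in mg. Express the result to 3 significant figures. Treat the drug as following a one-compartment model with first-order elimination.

1060 mg

At steady state, F × (Dose/τ) = Css × CL.
Dose = Css × CL × τ / F = 35.4 × 3.250 × 8.46 / 0.92 = 1058 mg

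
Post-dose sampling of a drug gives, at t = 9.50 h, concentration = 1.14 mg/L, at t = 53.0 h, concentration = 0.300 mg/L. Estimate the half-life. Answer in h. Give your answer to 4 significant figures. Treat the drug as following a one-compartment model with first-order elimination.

22.59 h

k = ln(C₁/C₂) / (t₂ − t₁) = ln(1.14/0.300) / (53.0 − 9.50)
  = 1.335 / 43.50 = 0.03069 h⁻¹
t½ = ln2 / k = 0.693147 / 0.03069 = 22.59 h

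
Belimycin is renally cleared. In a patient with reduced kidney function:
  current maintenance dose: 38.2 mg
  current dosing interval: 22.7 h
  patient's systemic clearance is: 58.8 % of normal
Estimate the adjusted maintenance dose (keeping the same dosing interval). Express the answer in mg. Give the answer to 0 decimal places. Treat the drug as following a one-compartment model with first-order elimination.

22 mg

To keep the same average steady-state level, dosing rate must scale with clearance.
CL ratio = 58.8 / 100 = 0.5880
New dose (same interval) = 38.2 × 0.5880 = 22.46 mg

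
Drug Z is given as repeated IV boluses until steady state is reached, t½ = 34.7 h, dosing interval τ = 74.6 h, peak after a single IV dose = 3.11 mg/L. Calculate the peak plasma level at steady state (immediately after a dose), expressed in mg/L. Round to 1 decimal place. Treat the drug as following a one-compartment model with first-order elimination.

k = ln2 / t½ = 0.693147 / 34.7 = 0.01998 h⁻¹
e^(−kτ) = e^(−0.01998 × 74.6) = 0.2253
Accumulation ratio R = 1 / (1 − e^(−kτ)) = 1 / (1 − 0.2253) = 1.291
Steady-state peak = C₀ × R = 3.11 × 1.291 = 4.015 mg/L

4.0 mg/L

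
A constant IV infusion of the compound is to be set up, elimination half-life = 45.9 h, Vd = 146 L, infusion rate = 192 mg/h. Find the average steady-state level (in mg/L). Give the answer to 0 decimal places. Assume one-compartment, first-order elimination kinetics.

k = ln2 / t½ = 0.693147 / 45.9 = 0.01510 h⁻¹
CL = k × Vd = 0.01510 × 146 = 2.205 L/h
At steady state Css = R₀ / CL = 192 / 2.205 = 87.07 mg/L

87 mg/L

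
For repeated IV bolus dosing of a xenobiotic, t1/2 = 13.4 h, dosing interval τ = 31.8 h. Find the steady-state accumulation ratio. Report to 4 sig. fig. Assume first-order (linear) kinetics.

k = ln2 / t½ = 0.693147 / 13.4 = 0.05173 h⁻¹
e^(−kτ) = e^(−0.05173 × 31.8) = 0.1930
Accumulation ratio R = 1 / (1 − e^(−kτ)) = 1 / (1 − 0.1930) = 1.239

1.239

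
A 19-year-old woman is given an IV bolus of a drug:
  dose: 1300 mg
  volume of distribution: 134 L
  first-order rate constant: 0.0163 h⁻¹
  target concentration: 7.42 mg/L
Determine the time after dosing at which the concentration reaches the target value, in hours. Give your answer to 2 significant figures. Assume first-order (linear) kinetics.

C₀ = Dose / Vd = 1300 / 134 = 9.701 mg/L
t = ln(C₀ / C) / k = ln(9.701 / 7.42) / 0.01630
  = ln(1.307) / 0.01630 = 0.2677 / 0.01630 = 16.42 h

16 h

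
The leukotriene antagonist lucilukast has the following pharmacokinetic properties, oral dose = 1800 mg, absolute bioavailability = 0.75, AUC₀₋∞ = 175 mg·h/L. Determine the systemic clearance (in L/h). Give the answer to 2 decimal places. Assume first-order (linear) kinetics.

CL = F·Dose / AUC = 0.75 × 1800 / 175 = 7.714 L/h

7.71 L/h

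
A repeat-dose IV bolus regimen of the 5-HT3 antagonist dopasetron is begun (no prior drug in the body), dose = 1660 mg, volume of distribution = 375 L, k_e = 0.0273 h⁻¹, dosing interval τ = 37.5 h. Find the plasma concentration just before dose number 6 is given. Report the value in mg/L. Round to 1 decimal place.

C₀ per dose = Dose / Vd = 1660 / 375 = 4.427 mg/L
Fraction remaining after one interval: r = e^(−kτ) = e^(−0.02730 × 37.5) = 0.3592
Before dose 6, 5 doses have been given (aged 1τ, 2τ, 3τ, 4τ, 5τ).
C_trough = C₀ × (r + r² + … + r^5) = C₀ × r(1−r^5)/(1−r)
        = 4.427 × 0.3592 × (1 − 0.005980) / (1 − 0.3592) = 2.467 mg/L

2.5 mg/L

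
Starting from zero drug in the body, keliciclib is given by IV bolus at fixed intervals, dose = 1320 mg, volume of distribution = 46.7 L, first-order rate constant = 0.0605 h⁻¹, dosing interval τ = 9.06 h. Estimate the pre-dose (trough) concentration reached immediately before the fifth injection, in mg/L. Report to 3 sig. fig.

C₀ per dose = Dose / Vd = 1320 / 46.7 = 28.27 mg/L
Fraction remaining after one interval: r = e^(−kτ) = e^(−0.06050 × 9.06) = 0.5780
Before dose 5, 4 doses have been given (aged 1τ, 2τ, 3τ, 4τ).
C_trough = C₀ × (r + r² + … + r^4) = C₀ × r(1−r^4)/(1−r)
        = 28.27 × 0.5780 × (1 − 0.1116) / (1 − 0.5780) = 34.40 mg/L

34.4 mg/L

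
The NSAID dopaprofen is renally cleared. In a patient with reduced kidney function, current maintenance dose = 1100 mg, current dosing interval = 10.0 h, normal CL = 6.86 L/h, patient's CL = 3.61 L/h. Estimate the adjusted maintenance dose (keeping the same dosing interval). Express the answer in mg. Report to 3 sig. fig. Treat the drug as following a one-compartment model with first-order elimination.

579 mg

To keep the same average steady-state level, dosing rate must scale with clearance.
CL ratio = 3.61 / 6.86 = 0.5262
New dose (same interval) = 1100 × 0.5262 = 578.8 mg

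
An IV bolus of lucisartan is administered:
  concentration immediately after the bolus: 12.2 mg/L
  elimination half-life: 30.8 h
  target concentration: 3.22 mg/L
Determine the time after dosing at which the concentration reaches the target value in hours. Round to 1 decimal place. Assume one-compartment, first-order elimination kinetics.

59.2 h

k = ln2 / t½ = 0.693147 / 30.8 = 0.02250 h⁻¹
t = ln(C₀ / C) / k = ln(12.20 / 3.22) / 0.02250
  = ln(3.789) / 0.02250 = 1.332 / 0.02250 = 59.20 h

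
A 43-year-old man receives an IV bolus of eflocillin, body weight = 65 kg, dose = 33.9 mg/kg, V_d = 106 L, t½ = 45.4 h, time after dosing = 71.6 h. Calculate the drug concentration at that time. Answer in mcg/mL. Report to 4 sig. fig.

6.967 mcg/mL

Total dose = 33.9 × 65 = 2204 mg
C₀ = Dose / Vd = 2204 / 106 = 20.79 mg/L
k = ln2 / t½ = 0.693147 / 45.4 = 0.01527 h⁻¹
C = C₀ · e^(−k·t) = 20.79 × e^(−0.01527 × 71.6)
  = 20.79 × 0.3351 = 6.967 mg/L
(6.967 mg/L = 6.967 mcg/mL)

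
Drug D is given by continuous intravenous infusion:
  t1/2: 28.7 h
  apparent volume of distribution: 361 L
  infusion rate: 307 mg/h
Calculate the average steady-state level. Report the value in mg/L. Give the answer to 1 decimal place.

k = ln2 / t½ = 0.693147 / 28.7 = 0.02415 h⁻¹
CL = k × Vd = 0.02415 × 361 = 8.718 L/h
At steady state Css = R₀ / CL = 307 / 8.718 = 35.21 mg/L

35.2 mg/L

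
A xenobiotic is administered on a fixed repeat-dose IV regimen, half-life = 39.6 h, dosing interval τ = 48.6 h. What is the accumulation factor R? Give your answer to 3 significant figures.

k = ln2 / t½ = 0.693147 / 39.6 = 0.01750 h⁻¹
e^(−kτ) = e^(−0.01750 × 48.6) = 0.4272
Accumulation ratio R = 1 / (1 − e^(−kτ)) = 1 / (1 − 0.4272) = 1.746

1.75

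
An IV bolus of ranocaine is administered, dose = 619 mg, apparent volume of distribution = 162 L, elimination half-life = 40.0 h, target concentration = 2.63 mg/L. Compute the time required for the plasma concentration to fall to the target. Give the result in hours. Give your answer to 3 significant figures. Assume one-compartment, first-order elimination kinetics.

21.6 h

C₀ = Dose / Vd = 619.0 / 162 = 3.821 mg/L
k = ln2 / t½ = 0.693147 / 40.0 = 0.01733 h⁻¹
t = ln(C₀ / C) / k = ln(3.821 / 2.63) / 0.01733
  = ln(1.453) / 0.01733 = 0.3736 / 0.01733 = 21.56 h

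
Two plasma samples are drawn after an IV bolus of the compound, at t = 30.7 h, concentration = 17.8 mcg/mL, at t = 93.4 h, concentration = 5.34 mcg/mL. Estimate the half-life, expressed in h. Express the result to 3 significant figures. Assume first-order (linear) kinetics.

k = ln(C₁/C₂) / (t₂ − t₁) = ln(17.8/5.34) / (93.4 − 30.7)
  = 1.204 / 62.70 = 0.01920 h⁻¹
t½ = ln2 / k = 0.693147 / 0.01920 = 36.10 h

36.1 h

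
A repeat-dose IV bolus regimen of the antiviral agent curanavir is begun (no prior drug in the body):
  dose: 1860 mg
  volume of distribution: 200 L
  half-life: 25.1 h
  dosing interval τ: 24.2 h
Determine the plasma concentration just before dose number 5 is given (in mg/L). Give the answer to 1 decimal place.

C₀ per dose = Dose / Vd = 1860 / 200 = 9.300 mg/L
k = ln2 / t½ = 0.693147 / 25.1 = 0.02762 h⁻¹
Fraction remaining after one interval: r = e^(−kτ) = e^(−0.02762 × 24.2) = 0.5125
Before dose 5, 4 doses have been given (aged 1τ, 2τ, 3τ, 4τ).
C_trough = C₀ × (r + r² + … + r^4) = C₀ × r(1−r^4)/(1−r)
        = 9.300 × 0.5125 × (1 − 0.06899) / (1 − 0.5125) = 9.102 mg/L

9.1 mg/L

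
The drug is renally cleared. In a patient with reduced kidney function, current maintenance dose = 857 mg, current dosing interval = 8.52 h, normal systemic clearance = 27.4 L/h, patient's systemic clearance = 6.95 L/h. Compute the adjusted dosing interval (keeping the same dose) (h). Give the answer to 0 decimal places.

To keep the same average steady-state level, dosing rate must scale with clearance.
CL ratio = 6.95 / 27.4 = 0.2536
New interval (same dose) = 8.52 / 0.2536 = 33.60 h

34 h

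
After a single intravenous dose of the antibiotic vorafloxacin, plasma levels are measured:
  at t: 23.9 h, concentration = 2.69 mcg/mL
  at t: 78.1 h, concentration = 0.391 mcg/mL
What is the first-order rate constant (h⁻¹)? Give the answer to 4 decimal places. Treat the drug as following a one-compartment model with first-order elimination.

k = ln(C₁/C₂) / (t₂ − t₁) = ln(2.69/0.391) / (78.1 − 23.9)
  = 1.929 / 54.20 = 0.03559 h⁻¹

0.0356 h⁻¹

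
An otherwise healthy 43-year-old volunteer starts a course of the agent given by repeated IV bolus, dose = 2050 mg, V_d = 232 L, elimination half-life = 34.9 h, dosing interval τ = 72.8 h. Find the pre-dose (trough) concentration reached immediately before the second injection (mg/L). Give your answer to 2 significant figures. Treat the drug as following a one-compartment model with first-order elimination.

C₀ per dose = Dose / Vd = 2050 / 232 = 8.836 mg/L
k = ln2 / t½ = 0.693147 / 34.9 = 0.01986 h⁻¹
Fraction remaining after one interval: r = e^(−kτ) = e^(−0.01986 × 72.8) = 0.2356
Before dose 2, 1 dose has been given (aged 1τ).
C_trough = C₀ × r = 8.836 × 0.2356 = 2.082 mg/L

2.1 mg/L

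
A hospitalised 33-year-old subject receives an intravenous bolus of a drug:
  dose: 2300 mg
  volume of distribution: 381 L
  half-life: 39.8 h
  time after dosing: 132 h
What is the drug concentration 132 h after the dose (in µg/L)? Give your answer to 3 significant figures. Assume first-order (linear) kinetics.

606 µg/L

C₀ = Dose / Vd = 2300 / 381 = 6.037 mg/L
k = ln2 / t½ = 0.693147 / 39.8 = 0.01742 h⁻¹
C = C₀ · e^(−k·t) = 6.037 × e^(−0.01742 × 132)
  = 6.037 × 0.1003 = 0.6055 mg/L
Convert: 0.6055 mg/L × 1000 = 605.5 µg/L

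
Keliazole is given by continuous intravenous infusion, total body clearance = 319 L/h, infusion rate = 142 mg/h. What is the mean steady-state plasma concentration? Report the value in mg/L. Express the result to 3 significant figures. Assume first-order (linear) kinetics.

At steady state Css = R₀ / CL = 142 / 319.0 = 0.4451 mg/L

0.445 mg/L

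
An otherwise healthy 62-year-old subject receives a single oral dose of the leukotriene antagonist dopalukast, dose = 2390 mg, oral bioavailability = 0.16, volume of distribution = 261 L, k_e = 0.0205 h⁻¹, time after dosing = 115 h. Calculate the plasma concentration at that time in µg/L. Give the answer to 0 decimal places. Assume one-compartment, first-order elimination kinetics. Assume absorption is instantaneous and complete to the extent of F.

Amount reaching circulation = F × Dose = 0.16 × 2390 = 382.4 mg
C₀ = F·Dose / Vd = 382.4 / 261 = 1.465 mg/L
C = C₀ · e^(−k·t) = 1.465 × e^(−0.02050 × 115)
  = 1.465 × 0.09466 = 0.1387 mg/L
Convert: 0.1387 mg/L × 1000 = 138.7 µg/L

139 µg/L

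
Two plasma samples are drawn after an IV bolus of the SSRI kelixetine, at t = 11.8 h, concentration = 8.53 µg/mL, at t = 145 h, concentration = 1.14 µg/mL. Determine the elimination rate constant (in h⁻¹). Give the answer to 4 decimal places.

k = ln(C₁/C₂) / (t₂ − t₁) = ln(8.53/1.14) / (145 − 11.8)
  = 2.013 / 133.2 = 0.01511 h⁻¹

0.0151 h⁻¹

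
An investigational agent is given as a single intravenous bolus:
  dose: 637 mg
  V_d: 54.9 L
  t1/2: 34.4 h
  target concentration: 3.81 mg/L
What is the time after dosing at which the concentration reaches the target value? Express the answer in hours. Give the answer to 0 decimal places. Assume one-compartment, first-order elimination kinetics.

55 h

C₀ = Dose / Vd = 637.0 / 54.9 = 11.60 mg/L
k = ln2 / t½ = 0.693147 / 34.4 = 0.02015 h⁻¹
t = ln(C₀ / C) / k = ln(11.60 / 3.81) / 0.02015
  = ln(3.045) / 0.02015 = 1.114 / 0.02015 = 55.29 h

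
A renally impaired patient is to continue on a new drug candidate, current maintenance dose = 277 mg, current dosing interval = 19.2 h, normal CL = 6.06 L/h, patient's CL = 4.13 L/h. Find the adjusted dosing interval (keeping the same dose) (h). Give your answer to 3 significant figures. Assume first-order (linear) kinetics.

To keep the same average steady-state level, dosing rate must scale with clearance.
CL ratio = 4.13 / 6.06 = 0.6815
New interval (same dose) = 19.2 / 0.6815 = 28.17 h

28.2 h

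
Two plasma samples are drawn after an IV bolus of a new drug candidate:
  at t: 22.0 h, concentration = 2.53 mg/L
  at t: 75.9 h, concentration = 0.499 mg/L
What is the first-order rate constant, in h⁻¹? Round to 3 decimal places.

0.030 h⁻¹

k = ln(C₁/C₂) / (t₂ − t₁) = ln(2.53/0.499) / (75.9 − 22.0)
  = 1.623 / 53.90 = 0.03011 h⁻¹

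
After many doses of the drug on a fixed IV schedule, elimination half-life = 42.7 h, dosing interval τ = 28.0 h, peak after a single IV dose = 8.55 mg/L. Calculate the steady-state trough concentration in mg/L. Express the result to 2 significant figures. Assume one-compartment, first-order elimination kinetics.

k = ln2 / t½ = 0.693147 / 42.7 = 0.01623 h⁻¹
e^(−kτ) = e^(−0.01623 × 28.0) = 0.6348
Accumulation ratio R = 1 / (1 − e^(−kτ)) = 1 / (1 − 0.6348) = 2.738
Steady-state trough = C₀ × R × e^(−kτ) = 8.55 × 2.738 × 0.6348 = 14.86 mg/L

15 mg/L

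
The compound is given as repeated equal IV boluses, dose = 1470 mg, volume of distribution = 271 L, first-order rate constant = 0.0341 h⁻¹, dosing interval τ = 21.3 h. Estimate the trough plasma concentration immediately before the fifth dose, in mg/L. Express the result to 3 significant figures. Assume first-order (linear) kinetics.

C₀ per dose = Dose / Vd = 1470 / 271 = 5.424 mg/L
Fraction remaining after one interval: r = e^(−kτ) = e^(−0.03410 × 21.3) = 0.4837
Before dose 5, 4 doses have been given (aged 1τ, 2τ, 3τ, 4τ).
C_trough = C₀ × (r + r² + … + r^4) = C₀ × r(1−r^4)/(1−r)
        = 5.424 × 0.4837 × (1 − 0.05474) / (1 − 0.4837) = 4.803 mg/L

4.80 mg/L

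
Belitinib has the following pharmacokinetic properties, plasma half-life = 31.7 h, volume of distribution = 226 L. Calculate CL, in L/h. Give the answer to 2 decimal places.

k = ln2 / t½ = 0.693147 / 31.7 = 0.02187 h⁻¹
CL = k × Vd = 0.02187 × 226 = 4.943 L/h

4.94 L/h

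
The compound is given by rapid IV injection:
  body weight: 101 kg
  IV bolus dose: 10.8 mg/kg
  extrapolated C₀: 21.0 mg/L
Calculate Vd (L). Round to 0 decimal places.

Dose = 10.8 × 101 = 1091 mg
Vd = Dose / C₀ = 1091 / 21.0 = 51.95 L

52 L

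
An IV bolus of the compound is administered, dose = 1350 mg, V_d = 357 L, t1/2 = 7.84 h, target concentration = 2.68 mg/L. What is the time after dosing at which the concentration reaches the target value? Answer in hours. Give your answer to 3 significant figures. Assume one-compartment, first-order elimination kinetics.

3.89 h

C₀ = Dose / Vd = 1350 / 357 = 3.782 mg/L
k = ln2 / t½ = 0.693147 / 7.84 = 0.08841 h⁻¹
t = ln(C₀ / C) / k = ln(3.782 / 2.68) / 0.08841
  = ln(1.411) / 0.08841 = 0.3443 / 0.08841 = 3.894 h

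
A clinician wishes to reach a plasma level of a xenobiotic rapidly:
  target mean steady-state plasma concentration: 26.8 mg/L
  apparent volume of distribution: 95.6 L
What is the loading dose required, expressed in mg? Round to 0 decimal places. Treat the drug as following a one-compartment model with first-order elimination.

LD = Css × Vd = 26.8 × 95.6 = 2562 mg

2562 mg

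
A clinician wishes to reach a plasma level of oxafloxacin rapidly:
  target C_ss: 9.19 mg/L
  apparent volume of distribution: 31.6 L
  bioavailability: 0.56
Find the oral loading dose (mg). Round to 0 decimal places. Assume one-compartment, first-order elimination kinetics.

519 mg

LD = Css × Vd / F = 9.19 × 31.6 / 0.56 = 518.6 mg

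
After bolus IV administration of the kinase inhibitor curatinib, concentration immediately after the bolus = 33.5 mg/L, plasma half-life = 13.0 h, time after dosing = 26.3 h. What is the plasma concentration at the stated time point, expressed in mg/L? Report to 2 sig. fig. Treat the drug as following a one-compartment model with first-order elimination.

k = ln2 / t½ = 0.693147 / 13.0 = 0.05332 h⁻¹
C = C₀ · e^(−k·t) = 33.50 × e^(−0.05332 × 26.3)
  = 33.50 × 0.2460 = 8.241 mg/L

8.2 mg/L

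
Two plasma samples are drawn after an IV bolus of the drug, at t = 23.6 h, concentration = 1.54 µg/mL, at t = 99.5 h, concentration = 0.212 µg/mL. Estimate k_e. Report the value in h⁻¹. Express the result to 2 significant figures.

k = ln(C₁/C₂) / (t₂ − t₁) = ln(1.54/0.212) / (99.5 − 23.6)
  = 1.983 / 75.90 = 0.02613 h⁻¹

0.026 h⁻¹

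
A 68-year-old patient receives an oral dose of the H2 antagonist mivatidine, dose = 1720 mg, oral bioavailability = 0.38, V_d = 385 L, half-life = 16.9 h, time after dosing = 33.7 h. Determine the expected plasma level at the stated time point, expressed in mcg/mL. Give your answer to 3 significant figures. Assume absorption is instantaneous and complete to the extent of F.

Amount reaching circulation = F × Dose = 0.38 × 1720 = 653.6 mg
C₀ = F·Dose / Vd = 653.6 / 385 = 1.698 mg/L
k = ln2 / t½ = 0.693147 / 16.9 = 0.04101 h⁻¹
C = C₀ · e^(−k·t) = 1.698 × e^(−0.04101 × 33.7)
  = 1.698 × 0.2511 = 0.4264 mg/L
(0.4264 mg/L = 0.4264 mcg/mL)

0.426 mcg/mL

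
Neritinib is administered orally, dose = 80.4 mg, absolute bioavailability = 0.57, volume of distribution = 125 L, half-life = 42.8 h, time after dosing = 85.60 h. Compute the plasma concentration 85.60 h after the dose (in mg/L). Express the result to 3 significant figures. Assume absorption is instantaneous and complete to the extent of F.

0.0917 mg/L

Amount reaching circulation = F × Dose = 0.57 × 80.40 = 45.83 mg
C₀ = F·Dose / Vd = 45.83 / 125 = 0.3666 mg/L
k = ln2 / t½ = 0.693147 / 42.8 = 0.01620 h⁻¹
t / t½ = 85.60 / 42.8 = 2 half-lives
C = C₀ × (1/2)^2 = 0.3666 × 0.2500 = 0.09165 mg/L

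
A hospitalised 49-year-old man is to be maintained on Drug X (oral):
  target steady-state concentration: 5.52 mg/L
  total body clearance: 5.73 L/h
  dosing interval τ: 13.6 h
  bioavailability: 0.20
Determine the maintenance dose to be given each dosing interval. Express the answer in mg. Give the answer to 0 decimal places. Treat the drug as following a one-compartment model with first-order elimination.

At steady state, F × (Dose/τ) = Css × CL.
Dose = Css × CL × τ / F = 5.52 × 5.730 × 13.6 / 0.20 = 2151 mg

2151 mg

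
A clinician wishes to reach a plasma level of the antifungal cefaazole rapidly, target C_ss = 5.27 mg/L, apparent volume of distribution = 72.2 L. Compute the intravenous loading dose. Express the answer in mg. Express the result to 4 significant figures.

380.5 mg

LD = Css × Vd = 5.27 × 72.2 = 380.5 mg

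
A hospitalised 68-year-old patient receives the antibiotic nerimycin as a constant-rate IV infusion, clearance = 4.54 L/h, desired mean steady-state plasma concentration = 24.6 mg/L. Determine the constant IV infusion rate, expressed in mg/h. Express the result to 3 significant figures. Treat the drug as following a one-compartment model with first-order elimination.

At steady state, infusion rate R₀ = Css × CL = 24.6 × 4.540 = 111.7 mg/h

112 mg/h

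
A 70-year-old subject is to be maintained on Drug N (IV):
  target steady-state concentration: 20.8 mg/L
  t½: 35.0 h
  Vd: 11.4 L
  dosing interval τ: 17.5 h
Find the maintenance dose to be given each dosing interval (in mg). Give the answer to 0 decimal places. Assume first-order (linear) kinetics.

k = ln2 / t½ = 0.693147 / 35.0 = 0.01980 h⁻¹
CL = k × Vd = 0.01980 × 11.4 = 0.2257 L/h
At steady state, Dose/τ = Css × CL.
Dose = Css × CL × τ = 20.8 × 0.2257 × 17.5 = 82.15 mg

82 mg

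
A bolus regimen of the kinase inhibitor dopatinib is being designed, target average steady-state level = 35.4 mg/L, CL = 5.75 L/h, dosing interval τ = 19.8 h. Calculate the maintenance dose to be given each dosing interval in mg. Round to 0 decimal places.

4030 mg

At steady state, Dose/τ = Css × CL.
Dose = Css × CL × τ = 35.4 × 5.750 × 19.8 = 4030 mg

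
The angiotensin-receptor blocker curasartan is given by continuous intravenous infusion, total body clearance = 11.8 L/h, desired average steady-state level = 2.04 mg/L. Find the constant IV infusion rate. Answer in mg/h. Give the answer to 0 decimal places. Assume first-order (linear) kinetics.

At steady state, infusion rate R₀ = Css × CL = 2.04 × 11.80 = 24.07 mg/h

24 mg/h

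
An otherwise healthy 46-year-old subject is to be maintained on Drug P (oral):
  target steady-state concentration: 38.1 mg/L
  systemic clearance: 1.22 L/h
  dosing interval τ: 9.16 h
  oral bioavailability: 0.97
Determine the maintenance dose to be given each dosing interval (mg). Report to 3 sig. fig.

439 mg

At steady state, F × (Dose/τ) = Css × CL.
Dose = Css × CL × τ / F = 38.1 × 1.220 × 9.16 / 0.97 = 438.9 mg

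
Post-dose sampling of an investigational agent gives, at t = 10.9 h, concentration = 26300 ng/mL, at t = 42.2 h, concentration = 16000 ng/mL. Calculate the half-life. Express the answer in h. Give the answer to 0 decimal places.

44 h

k = ln(C₁/C₂) / (t₂ − t₁) = ln(26300/16000) / (42.2 − 10.9)
  = 0.4970 / 31.30 = 0.01588 h⁻¹
t½ = ln2 / k = 0.693147 / 0.01588 = 43.65 h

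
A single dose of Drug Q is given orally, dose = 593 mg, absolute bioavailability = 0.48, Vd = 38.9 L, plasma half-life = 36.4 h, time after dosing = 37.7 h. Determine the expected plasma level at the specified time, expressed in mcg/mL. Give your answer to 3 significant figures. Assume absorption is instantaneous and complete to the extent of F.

3.57 mcg/mL

Amount reaching circulation = F × Dose = 0.48 × 593.0 = 284.6 mg
C₀ = F·Dose / Vd = 284.6 / 38.9 = 7.316 mg/L
k = ln2 / t½ = 0.693147 / 36.4 = 0.01904 h⁻¹
C = C₀ · e^(−k·t) = 7.316 × e^(−0.01904 × 37.7)
  = 7.316 × 0.4878 = 3.569 mg/L
(3.569 mg/L = 3.569 mcg/mL)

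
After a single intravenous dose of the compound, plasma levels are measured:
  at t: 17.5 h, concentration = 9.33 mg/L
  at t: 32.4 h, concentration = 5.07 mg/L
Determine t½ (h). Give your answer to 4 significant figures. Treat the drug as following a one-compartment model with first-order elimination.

k = ln(C₁/C₂) / (t₂ − t₁) = ln(9.33/5.07) / (32.4 − 17.5)
  = 0.6099 / 14.90 = 0.04093 h⁻¹
t½ = ln2 / k = 0.693147 / 0.04093 = 16.93 h

16.93 h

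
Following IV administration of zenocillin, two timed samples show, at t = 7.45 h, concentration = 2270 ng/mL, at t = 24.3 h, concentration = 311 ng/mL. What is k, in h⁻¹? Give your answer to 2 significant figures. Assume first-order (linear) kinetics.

0.12 h⁻¹

k = ln(C₁/C₂) / (t₂ − t₁) = ln(2270/311) / (24.3 − 7.45)
  = 1.988 / 16.85 = 0.1180 h⁻¹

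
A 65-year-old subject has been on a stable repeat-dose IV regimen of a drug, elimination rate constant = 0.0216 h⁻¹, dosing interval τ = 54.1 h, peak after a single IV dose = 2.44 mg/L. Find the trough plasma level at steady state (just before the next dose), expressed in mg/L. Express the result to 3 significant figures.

e^(−kτ) = e^(−0.02160 × 54.1) = 0.3108
Accumulation ratio R = 1 / (1 − e^(−kτ)) = 1 / (1 − 0.3108) = 1.451
Steady-state trough = C₀ × R × e^(−kτ) = 2.44 × 1.451 × 0.3108 = 1.100 mg/L

1.10 mg/L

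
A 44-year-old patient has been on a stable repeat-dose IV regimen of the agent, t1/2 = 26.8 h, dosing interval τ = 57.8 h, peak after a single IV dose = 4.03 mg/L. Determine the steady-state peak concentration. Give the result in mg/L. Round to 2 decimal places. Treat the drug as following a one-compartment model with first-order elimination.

5.20 mg/L

k = ln2 / t½ = 0.693147 / 26.8 = 0.02586 h⁻¹
e^(−kτ) = e^(−0.02586 × 57.8) = 0.2243
Accumulation ratio R = 1 / (1 − e^(−kτ)) = 1 / (1 − 0.2243) = 1.289
Steady-state peak = C₀ × R = 4.03 × 1.289 = 5.195 mg/L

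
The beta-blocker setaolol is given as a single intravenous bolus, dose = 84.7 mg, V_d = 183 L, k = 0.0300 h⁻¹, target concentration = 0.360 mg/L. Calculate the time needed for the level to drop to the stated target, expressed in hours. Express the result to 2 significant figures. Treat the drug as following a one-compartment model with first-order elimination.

8.4 h

C₀ = Dose / Vd = 84.70 / 183 = 0.4628 mg/L
t = ln(C₀ / C) / k = ln(0.4628 / 0.360) / 0.03000
  = ln(1.286) / 0.03000 = 0.2515 / 0.03000 = 8.383 h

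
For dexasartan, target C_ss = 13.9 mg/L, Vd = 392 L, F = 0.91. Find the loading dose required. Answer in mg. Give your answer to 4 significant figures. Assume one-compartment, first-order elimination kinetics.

5988 mg

LD = Css × Vd / F = 13.9 × 392 / 0.91 = 5988 mg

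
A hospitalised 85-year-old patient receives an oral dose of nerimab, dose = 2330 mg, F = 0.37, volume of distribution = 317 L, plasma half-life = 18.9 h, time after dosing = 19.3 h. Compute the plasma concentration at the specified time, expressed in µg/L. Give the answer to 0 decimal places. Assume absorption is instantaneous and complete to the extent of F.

Amount reaching circulation = F × Dose = 0.37 × 2330 = 862.1 mg
C₀ = F·Dose / Vd = 862.1 / 317 = 2.720 mg/L
k = ln2 / t½ = 0.693147 / 18.9 = 0.03667 h⁻¹
C = C₀ · e^(−k·t) = 2.720 × e^(−0.03667 × 19.3)
  = 2.720 × 0.4928 = 1.340 mg/L
Convert: 1.340 mg/L × 1000 = 1340 µg/L

1340 µg/L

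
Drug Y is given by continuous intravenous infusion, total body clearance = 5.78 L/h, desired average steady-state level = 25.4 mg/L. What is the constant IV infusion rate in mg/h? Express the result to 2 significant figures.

150 mg/h

At steady state, infusion rate R₀ = Css × CL = 25.4 × 5.780 = 146.8 mg/h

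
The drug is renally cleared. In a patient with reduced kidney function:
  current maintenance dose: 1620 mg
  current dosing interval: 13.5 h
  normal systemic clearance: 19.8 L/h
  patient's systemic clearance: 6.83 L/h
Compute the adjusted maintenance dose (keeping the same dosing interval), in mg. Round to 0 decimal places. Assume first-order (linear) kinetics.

To keep the same average steady-state level, dosing rate must scale with clearance.
CL ratio = 6.83 / 19.8 = 0.3449
New dose (same interval) = 1620 × 0.3449 = 558.7 mg

559 mg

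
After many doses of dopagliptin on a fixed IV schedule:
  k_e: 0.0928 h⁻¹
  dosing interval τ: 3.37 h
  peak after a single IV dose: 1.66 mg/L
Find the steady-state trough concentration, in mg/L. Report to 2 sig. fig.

4.5 mg/L

e^(−kτ) = e^(−0.09280 × 3.37) = 0.7314
Accumulation ratio R = 1 / (1 − e^(−kτ)) = 1 / (1 − 0.7314) = 3.723
Steady-state trough = C₀ × R × e^(−kτ) = 1.66 × 3.723 × 0.7314 = 4.520 mg/L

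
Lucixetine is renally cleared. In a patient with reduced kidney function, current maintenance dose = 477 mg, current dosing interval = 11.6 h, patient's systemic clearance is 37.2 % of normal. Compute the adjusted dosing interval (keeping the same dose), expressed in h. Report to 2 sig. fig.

31 h

To keep the same average steady-state level, dosing rate must scale with clearance.
CL ratio = 37.2 / 100 = 0.3720
New interval (same dose) = 11.6 / 0.3720 = 31.18 h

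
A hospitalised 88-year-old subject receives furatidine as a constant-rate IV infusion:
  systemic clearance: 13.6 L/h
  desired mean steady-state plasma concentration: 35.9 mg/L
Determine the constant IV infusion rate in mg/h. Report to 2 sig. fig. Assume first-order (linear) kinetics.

490 mg/h

At steady state, infusion rate R₀ = Css × CL = 35.9 × 13.60 = 488.2 mg/h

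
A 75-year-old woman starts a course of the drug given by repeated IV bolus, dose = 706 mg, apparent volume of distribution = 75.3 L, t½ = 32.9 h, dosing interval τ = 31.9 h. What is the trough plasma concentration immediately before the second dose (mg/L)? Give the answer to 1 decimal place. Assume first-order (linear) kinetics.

C₀ per dose = Dose / Vd = 706 / 75.3 = 9.376 mg/L
k = ln2 / t½ = 0.693147 / 32.9 = 0.02107 h⁻¹
Fraction remaining after one interval: r = e^(−kτ) = e^(−0.02107 × 31.9) = 0.5106
Before dose 2, 1 dose has been given (aged 1τ).
C_trough = C₀ × r = 9.376 × 0.5106 = 4.787 mg/L

4.8 mg/L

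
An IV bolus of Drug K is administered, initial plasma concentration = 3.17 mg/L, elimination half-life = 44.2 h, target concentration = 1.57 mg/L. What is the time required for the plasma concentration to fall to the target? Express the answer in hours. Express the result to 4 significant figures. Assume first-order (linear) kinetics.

k = ln2 / t½ = 0.693147 / 44.2 = 0.01568 h⁻¹
t = ln(C₀ / C) / k = ln(3.170 / 1.57) / 0.01568
  = ln(2.019) / 0.01568 = 0.7026 / 0.01568 = 44.81 h

44.81 h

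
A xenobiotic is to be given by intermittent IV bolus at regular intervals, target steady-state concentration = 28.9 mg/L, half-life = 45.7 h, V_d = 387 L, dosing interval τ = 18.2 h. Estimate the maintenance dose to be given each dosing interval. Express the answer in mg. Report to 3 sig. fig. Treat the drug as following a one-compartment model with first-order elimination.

k = ln2 / t½ = 0.693147 / 45.7 = 0.01517 h⁻¹
CL = k × Vd = 0.01517 × 387 = 5.871 L/h
At steady state, Dose/τ = Css × CL.
Dose = Css × CL × τ = 28.9 × 5.871 × 18.2 = 3088 mg

3090 mg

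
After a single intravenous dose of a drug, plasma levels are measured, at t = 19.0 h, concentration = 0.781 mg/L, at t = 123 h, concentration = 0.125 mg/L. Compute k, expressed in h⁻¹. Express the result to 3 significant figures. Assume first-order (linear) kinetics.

k = ln(C₁/C₂) / (t₂ − t₁) = ln(0.781/0.125) / (123 − 19.0)
  = 1.832 / 104.0 = 0.01762 h⁻¹

0.0176 h⁻¹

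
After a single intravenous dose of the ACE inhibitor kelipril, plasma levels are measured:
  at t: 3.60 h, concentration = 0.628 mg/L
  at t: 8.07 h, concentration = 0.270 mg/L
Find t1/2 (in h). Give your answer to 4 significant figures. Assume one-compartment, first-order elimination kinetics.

k = ln(C₁/C₂) / (t₂ − t₁) = ln(0.628/0.270) / (8.07 − 3.60)
  = 0.8441 / 4.470 = 0.1888 h⁻¹
t½ = ln2 / k = 0.693147 / 0.1888 = 3.671 h

3.671 h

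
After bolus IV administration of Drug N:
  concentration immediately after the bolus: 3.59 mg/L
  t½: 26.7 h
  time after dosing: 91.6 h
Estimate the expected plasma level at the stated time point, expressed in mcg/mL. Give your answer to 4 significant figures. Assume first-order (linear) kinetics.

0.3329 mcg/mL

k = ln2 / t½ = 0.693147 / 26.7 = 0.02596 h⁻¹
C = C₀ · e^(−k·t) = 3.590 × e^(−0.02596 × 91.6)
  = 3.590 × 0.09274 = 0.3329 mg/L
(0.3329 mg/L = 0.3329 mcg/mL)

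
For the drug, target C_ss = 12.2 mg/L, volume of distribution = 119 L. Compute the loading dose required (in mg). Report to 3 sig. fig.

LD = Css × Vd = 12.2 × 119 = 1452 mg

1450 mg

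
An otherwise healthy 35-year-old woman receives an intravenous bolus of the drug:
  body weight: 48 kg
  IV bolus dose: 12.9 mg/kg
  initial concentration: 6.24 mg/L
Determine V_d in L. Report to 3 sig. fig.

Dose = 12.9 × 48 = 619.2 mg
Vd = Dose / C₀ = 619.2 / 6.24 = 99.23 L

99.2 L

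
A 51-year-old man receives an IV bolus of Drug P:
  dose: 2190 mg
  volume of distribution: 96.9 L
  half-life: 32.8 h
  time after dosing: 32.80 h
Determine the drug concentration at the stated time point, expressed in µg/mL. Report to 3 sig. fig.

C₀ = Dose / Vd = 2190 / 96.9 = 22.60 mg/L
k = ln2 / t½ = 0.693147 / 32.8 = 0.02113 h⁻¹
t / t½ = 32.80 / 32.8 = 1 half-lives
C = C₀ × (1/2)^1 = 22.60 × 0.5000 = 11.30 mg/L
(11.30 mg/L = 11.30 µg/mL)

11.3 µg/mL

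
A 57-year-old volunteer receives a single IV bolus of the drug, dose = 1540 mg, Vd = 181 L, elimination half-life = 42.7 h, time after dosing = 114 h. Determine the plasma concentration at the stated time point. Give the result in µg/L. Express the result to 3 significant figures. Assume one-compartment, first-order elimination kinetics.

1340 µg/L

C₀ = Dose / Vd = 1540 / 181 = 8.508 mg/L
k = ln2 / t½ = 0.693147 / 42.7 = 0.01623 h⁻¹
C = C₀ · e^(−k·t) = 8.508 × e^(−0.01623 × 114)
  = 8.508 × 0.1572 = 1.337 mg/L
Convert: 1.337 mg/L × 1000 = 1337 µg/L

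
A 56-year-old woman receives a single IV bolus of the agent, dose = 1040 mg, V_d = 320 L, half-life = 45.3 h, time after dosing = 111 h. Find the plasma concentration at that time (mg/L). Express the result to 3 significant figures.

C₀ = Dose / Vd = 1040 / 320 = 3.250 mg/L
k = ln2 / t½ = 0.693147 / 45.3 = 0.01530 h⁻¹
C = C₀ · e^(−k·t) = 3.250 × e^(−0.01530 × 111)
  = 3.250 × 0.1830 = 0.5948 mg/L

0.595 mg/L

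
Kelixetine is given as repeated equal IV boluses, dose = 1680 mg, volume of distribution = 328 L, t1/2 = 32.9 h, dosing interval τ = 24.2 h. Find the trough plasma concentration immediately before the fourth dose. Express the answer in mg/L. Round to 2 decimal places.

6.03 mg/L

C₀ per dose = Dose / Vd = 1680 / 328 = 5.122 mg/L
k = ln2 / t½ = 0.693147 / 32.9 = 0.02107 h⁻¹
Fraction remaining after one interval: r = e^(−kτ) = e^(−0.02107 × 24.2) = 0.6006
Before dose 4, 3 doses have been given (aged 1τ, 2τ, 3τ).
C_trough = C₀ × (r + r² + … + r^3) = C₀ × r(1−r^3)/(1−r)
        = 5.122 × 0.6006 × (1 − 0.2166) / (1 − 0.6006) = 6.034 mg/L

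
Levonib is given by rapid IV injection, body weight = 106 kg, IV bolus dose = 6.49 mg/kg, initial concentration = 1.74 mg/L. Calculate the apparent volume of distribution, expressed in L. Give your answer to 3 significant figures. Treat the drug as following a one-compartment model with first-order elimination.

Dose = 6.49 × 106 = 687.9 mg
Vd = Dose / C₀ = 687.9 / 1.74 = 395.3 L

395 L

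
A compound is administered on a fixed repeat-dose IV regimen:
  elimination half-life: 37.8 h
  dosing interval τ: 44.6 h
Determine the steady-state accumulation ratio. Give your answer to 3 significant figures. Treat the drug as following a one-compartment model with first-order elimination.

k = ln2 / t½ = 0.693147 / 37.8 = 0.01834 h⁻¹
e^(−kτ) = e^(−0.01834 × 44.6) = 0.4413
Accumulation ratio R = 1 / (1 − e^(−kτ)) = 1 / (1 − 0.4413) = 1.790

1.79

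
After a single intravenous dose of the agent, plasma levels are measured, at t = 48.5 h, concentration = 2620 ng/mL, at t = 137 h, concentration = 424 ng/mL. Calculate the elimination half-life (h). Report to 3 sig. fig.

k = ln(C₁/C₂) / (t₂ − t₁) = ln(2620/424) / (137 − 48.5)
  = 1.821 / 88.50 = 0.02058 h⁻¹
t½ = ln2 / k = 0.693147 / 0.02058 = 33.68 h

33.7 h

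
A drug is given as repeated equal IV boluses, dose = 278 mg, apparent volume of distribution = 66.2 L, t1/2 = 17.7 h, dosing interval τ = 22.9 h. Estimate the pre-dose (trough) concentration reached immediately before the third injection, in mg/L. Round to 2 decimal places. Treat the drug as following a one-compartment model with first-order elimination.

2.41 mg/L

C₀ per dose = Dose / Vd = 278 / 66.2 = 4.199 mg/L
k = ln2 / t½ = 0.693147 / 17.7 = 0.03916 h⁻¹
Fraction remaining after one interval: r = e^(−kτ) = e^(−0.03916 × 22.9) = 0.4079
Before dose 3, 2 doses have been given (aged 1τ, 2τ).
C_trough = C₀ × (r + r²) = 4.199 × (0.4079 + 0.1664) = 2.411 mg/L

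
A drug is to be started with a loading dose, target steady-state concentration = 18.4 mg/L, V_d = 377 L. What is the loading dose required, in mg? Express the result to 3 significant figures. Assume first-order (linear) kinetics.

LD = Css × Vd = 18.4 × 377 = 6937 mg

6940 mg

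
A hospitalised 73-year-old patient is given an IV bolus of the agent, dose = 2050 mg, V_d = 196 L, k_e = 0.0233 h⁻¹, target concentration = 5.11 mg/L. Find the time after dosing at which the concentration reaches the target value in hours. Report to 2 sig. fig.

31 h

C₀ = Dose / Vd = 2050 / 196 = 10.46 mg/L
t = ln(C₀ / C) / k = ln(10.46 / 5.11) / 0.02330
  = ln(2.047) / 0.02330 = 0.7164 / 0.02330 = 30.75 h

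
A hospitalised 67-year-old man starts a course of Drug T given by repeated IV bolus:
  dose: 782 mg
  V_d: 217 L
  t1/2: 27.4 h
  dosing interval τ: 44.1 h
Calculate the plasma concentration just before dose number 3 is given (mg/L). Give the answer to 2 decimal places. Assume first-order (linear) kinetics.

C₀ per dose = Dose / Vd = 782 / 217 = 3.604 mg/L
k = ln2 / t½ = 0.693147 / 27.4 = 0.02530 h⁻¹
Fraction remaining after one interval: r = e^(−kτ) = e^(−0.02530 × 44.1) = 0.3277
Before dose 3, 2 doses have been given (aged 1τ, 2τ).
C_trough = C₀ × (r + r²) = 3.604 × (0.3277 + 0.1074) = 1.568 mg/L

1.57 mg/L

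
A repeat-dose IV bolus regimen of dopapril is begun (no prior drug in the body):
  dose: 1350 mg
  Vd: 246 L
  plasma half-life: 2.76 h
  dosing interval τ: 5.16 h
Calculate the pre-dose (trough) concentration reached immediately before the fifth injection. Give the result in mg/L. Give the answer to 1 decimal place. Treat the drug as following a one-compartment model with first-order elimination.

2.1 mg/L

C₀ per dose = Dose / Vd = 1350 / 246 = 5.488 mg/L
k = ln2 / t½ = 0.693147 / 2.76 = 0.2511 h⁻¹
Fraction remaining after one interval: r = e^(−kτ) = e^(−0.2511 × 5.16) = 0.2737
Before dose 5, 4 doses have been given (aged 1τ, 2τ, 3τ, 4τ).
C_trough = C₀ × (r + r² + … + r^4) = C₀ × r(1−r^4)/(1−r)
        = 5.488 × 0.2737 × (1 − 0.005612) / (1 − 0.2737) = 2.057 mg/L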